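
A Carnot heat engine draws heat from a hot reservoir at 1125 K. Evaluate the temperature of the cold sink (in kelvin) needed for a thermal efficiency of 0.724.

T_C ≈ 310.5 K

From η = 1 − T_C/T_H, T_C = T_H·(1 − η) = 1125.00 × (1 − 0.724) = 310.5 K.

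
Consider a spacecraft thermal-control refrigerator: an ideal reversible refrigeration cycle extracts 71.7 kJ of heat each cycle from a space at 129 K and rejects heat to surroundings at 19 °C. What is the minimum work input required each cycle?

W_in ≈ 90.68 kJ

T_H = 19 °C → 19 + 273.15 = 292.15 K.
COP_R = T_C/(T_H − T_C) = 129.00/163.15 = 0.7907.
W = Q_C/COP_R = 71.7/0.7907 = 90.68 kJ.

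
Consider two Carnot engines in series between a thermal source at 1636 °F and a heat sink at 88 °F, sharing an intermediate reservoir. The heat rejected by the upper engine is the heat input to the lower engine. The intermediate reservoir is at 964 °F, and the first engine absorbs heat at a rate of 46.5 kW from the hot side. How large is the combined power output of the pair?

Ẇ_total ≈ 34.35 kW

T_H = 1636 °F → (1636 − 32) × 5/9 = 891.11 °C = 1164.26 K.
T_C = 88 °F → (88 − 32) × 5/9 = 31.11 °C = 304.26 K.
Two reversible stages in series are equivalent to a single Carnot engine between T_H and T_C, so η_total = 1 − T_C/T_H = 1 − 304.26/1164.26 = 0.7387.
W_total = η_total · Q_H = 0.7387 × 46.5 = 34.35 kW.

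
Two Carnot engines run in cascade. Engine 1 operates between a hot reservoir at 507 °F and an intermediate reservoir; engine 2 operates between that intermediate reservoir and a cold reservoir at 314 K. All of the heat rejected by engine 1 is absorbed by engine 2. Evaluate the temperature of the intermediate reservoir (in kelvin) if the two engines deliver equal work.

T_H = 507 °F → (507 − 32) × 5/9 = 263.89 °C = 537.04 K.
For reversible stages Q_m = Q_H·(T_m/T_H). Setting W₁ = Q_H(1 − T_m/T_H) equal to W₂ = Q_m(1 − T_C/T_m) = Q_H·(T_m − T_C)/T_H gives T_H − T_m = T_m − T_C, so T_m = (T_H + T_C)/2 = (537.04 + 314.00)/2 = 426 K.

T_m ≈ 426 K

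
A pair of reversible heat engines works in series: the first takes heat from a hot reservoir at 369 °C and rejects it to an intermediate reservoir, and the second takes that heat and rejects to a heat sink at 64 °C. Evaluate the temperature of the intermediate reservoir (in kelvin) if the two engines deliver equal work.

T_m ≈ 489.6 K

T_H = 369 °C → 369 + 273.15 = 642.15 K.
T_C = 64 °C → 64 + 273.15 = 337.15 K.
For reversible stages Q_m = Q_H·(T_m/T_H). Setting W₁ = Q_H(1 − T_m/T_H) equal to W₂ = Q_m(1 − T_C/T_m) = Q_H·(T_m − T_C)/T_H gives T_H − T_m = T_m − T_C, so T_m = (T_H + T_C)/2 = (642.15 + 337.15)/2 = 489.6 K.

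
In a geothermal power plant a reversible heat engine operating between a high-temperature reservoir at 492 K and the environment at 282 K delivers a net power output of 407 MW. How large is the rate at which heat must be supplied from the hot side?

The Carnot efficiency is η = 1 − T_C/T_H = 1 − 282.00/492.00 = 0.4268.
Q_H = W/η = 407/0.4268 = 954 MW.

Q̇_H ≈ 954 MW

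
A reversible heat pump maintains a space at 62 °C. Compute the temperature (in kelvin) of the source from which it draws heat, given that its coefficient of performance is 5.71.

T_C ≈ 276 K

T_H = 62 °C → 62 + 273.15 = 335.15 K.
COP_HP = T_H/(T_H − T_C) ⇒ T_C = T_H·(COP_HP − 1)/COP_HP = 335.15 × (5.71 − 1)/5.71 = 276 K.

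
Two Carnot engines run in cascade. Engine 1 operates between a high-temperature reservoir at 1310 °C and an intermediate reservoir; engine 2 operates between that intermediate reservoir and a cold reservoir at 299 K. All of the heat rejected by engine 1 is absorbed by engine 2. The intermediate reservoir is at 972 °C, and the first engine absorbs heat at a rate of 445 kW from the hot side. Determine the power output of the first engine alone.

Ẇ₁ ≈ 95.0 kW

T_H = 1310 °C → 1310 + 273.15 = 1583.15 K.
T_m = 972 °C → 972 + 273.15 = 1245.15 K.
First-stage efficiency η₁ = 1 − T_m/T_H = 1 − 1245.15/1583.15 = 0.2135.
W₁ = η₁·Q_H = 0.2135 × 445 = 95.0 kW.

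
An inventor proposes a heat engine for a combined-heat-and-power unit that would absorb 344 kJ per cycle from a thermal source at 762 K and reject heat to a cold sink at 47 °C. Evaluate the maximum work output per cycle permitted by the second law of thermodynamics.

T_C = 47 °C → 47 + 273.15 = 320.15 K.
The second-law ceiling is the Carnot efficiency, η_max = 1 − T_C/T_H = 1 − 320.15/762.00 = 0.5799.
W_max = η_max · Q_H = 0.5799 × 344 = 199 kJ.

W_max ≈ 199 kJ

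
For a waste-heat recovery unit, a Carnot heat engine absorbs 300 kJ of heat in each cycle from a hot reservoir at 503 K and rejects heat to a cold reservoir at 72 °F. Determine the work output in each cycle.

W ≈ 123.8 kJ

T_C = 72 °F → (72 − 32) × 5/9 = 22.22 °C = 295.37 K.
For a reversible engine, η = 1 − T_C/T_H = 1 − 295.37/503.00 = 0.4128.
W = η·Q_H = 0.4128 × 300 = 123.8 kJ.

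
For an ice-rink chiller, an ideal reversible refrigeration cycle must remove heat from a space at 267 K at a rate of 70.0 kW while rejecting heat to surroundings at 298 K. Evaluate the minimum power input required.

Ẇ_in ≈ 8.127 kW

COP_R = T_C/(T_H − T_C) = 267.00/31.00 = 8.6129.
W = Q_C/COP_R = 70.0/8.6129 = 8.127 kW.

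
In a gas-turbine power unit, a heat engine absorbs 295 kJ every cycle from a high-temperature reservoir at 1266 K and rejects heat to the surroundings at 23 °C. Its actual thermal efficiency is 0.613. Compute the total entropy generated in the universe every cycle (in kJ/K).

ΔS_univ ≈ 0.152 kJ/K

T_C = 23 °C → 23 + 273.15 = 296.15 K.
W = η·Q_H = 0.613 × 295 = 180.8 kJ, so Q_C = Q_H − W = 114.2 kJ.
The hot reservoir loses entropy Q_H/T_H = 295/1266.00 = 0.2330 kJ/K; the cold reservoir gains Q_C/T_C = 114.2/296.15 = 0.3855 kJ/K.
ΔS_univ = −Q_H/T_H + Q_C/T_C = 0.152 kJ/K (> 0, since η = 0.613 < η_Carnot = 0.766).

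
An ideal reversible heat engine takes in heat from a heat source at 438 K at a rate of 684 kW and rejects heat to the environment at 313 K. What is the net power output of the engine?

Ẇ ≈ 195.2 kW

η_rev = 1 − T_C/T_H = 1 − 313.00/438.00 = 0.2854.
W = η·Q_H = 0.2854 × 684 = 195.2 kW.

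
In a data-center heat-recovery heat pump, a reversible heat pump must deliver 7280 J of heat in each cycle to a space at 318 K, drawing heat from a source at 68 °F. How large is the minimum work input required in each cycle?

T_C = 68 °F → (68 − 32) × 5/9 = 20.00 °C = 293.15 K.
The Carnot heat-pump COP is COP_HP = T_H/(T_H − T_C) = 318.00/24.85 = 12.7968.
W = Q_H/COP_HP = 7280/12.7968 = 569 J.

W_in ≈ 569 J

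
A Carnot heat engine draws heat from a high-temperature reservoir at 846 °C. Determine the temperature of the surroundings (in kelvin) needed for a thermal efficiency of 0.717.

T_C ≈ 317 K

T_H = 846 °C → 846 + 273.15 = 1119.15 K.
From η = 1 − T_C/T_H, T_C = T_H·(1 − η) = 1119.15 × (1 − 0.717) = 317 K.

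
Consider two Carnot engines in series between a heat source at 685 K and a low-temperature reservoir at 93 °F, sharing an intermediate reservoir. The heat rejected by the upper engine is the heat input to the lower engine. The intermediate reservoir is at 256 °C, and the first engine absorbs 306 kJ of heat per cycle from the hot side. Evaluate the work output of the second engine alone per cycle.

W₂ ≈ 99.22 kJ

T_C = 93 °F → (93 − 32) × 5/9 = 33.89 °C = 307.04 K.
T_m = 256 °C → 256 + 273.15 = 529.15 K.
Heat entering the second stage: Q_m = Q_H·(T_m/T_H) = 306 × 529.15/685.00 = 236.4 kJ.
Second-stage efficiency η₂ = 1 − T_C/T_m = 1 − 307.04/529.15 = 0.4198, so W₂ = η₂·Q_m = 99.22 kJ.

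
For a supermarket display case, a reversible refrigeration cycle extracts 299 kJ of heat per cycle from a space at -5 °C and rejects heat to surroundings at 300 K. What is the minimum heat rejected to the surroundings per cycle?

T_C = -5 °C → -5 + 273.15 = 268.15 K.
For a reversible cycle Q_H/Q_C = T_H/T_C, so Q_H = Q_C·T_H/T_C = 299 × 300.00/268.15 = 335 kJ.

Q_H ≈ 335 kJ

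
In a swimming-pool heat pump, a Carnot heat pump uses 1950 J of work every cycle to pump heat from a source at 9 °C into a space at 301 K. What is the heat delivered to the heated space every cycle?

T_C = 9 °C → 9 + 273.15 = 282.15 K.
The Carnot heat-pump COP is COP_HP = T_H/(T_H − T_C) = 301.00/18.85 = 15.9682.
Q_H = COP_HP · W = 15.9682 × 1950 = 31100 J.

Q_H ≈ 31100 J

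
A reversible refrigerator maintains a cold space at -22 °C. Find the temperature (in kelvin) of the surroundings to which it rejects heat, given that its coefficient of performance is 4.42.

T_H ≈ 308 K

T_C = -22 °C → -22 + 273.15 = 251.15 K.
COP_R = T_C/(T_H − T_C) ⇒ T_H = T_C·(1 + 1/COP_R) = 251.15 × (1 + 1/4.42) = 308 K.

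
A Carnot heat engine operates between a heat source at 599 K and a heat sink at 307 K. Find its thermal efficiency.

η ≈ 0.4875

The Carnot efficiency is η = 1 − T_C/T_H = 1 − 307.00/599.00 = 0.4875.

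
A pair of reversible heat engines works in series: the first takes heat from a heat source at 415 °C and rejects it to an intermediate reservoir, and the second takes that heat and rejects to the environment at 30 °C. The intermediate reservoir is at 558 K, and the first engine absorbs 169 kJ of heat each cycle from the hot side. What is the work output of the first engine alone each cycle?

T_H = 415 °C → 415 + 273.15 = 688.15 K.
T_C = 30 °C → 30 + 273.15 = 303.15 K.
First-stage efficiency η₁ = 1 − T_m/T_H = 1 − 558.00/688.15 = 0.1891.
W₁ = η₁·Q_H = 0.1891 × 169 = 31.96 kJ.

W₁ ≈ 31.96 kJ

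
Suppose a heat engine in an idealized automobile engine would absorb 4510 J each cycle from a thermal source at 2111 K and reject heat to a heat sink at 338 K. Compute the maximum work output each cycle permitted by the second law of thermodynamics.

No engine can exceed the Carnot limit: η_max = 1 − T_C/T_H = 1 − 338.00/2111.00 = 0.8399.
W_max = η_max · Q_H = 0.8399 × 4510 = 3790 J.

W_max ≈ 3790 J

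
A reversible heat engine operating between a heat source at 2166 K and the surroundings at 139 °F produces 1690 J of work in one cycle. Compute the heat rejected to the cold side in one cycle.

Q_C ≈ 307 J

T_C = 139 °F → (139 − 32) × 5/9 = 59.44 °C = 332.59 K.
η_rev = 1 − T_C/T_H = 1 − 332.59/2166.00 = 0.8464.
Since Q_C/Q_H = T_C/T_H and Q_H = W/η, Q_C = W·T_C/(T_H − T_C) = 1690 × 332.59/1833.41 = 307 J.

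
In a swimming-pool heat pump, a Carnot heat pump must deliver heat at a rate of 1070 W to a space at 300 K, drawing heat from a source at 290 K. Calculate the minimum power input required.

Ẇ_in ≈ 35.7 W

The Carnot heat-pump COP is COP_HP = T_H/(T_H − T_C) = 300.00/10.00 = 30.0000.
W = Q_H/COP_HP = 1070/30.0000 = 35.7 W.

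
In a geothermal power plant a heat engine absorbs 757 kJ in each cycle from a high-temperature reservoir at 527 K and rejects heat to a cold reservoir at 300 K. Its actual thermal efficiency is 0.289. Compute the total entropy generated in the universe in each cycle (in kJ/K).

ΔS_univ ≈ 0.3577 kJ/K

W = η·Q_H = 0.289 × 757 = 218.8 kJ, so Q_C = Q_H − W = 538.2 kJ.
Entropy balance on the reservoirs: −Q_H/T_H = -1.436 kJ/K, +Q_C/T_C = 1.794 kJ/K.
ΔS_univ = −Q_H/T_H + Q_C/T_C = 0.3577 kJ/K (> 0, since η = 0.289 < η_Carnot = 0.431).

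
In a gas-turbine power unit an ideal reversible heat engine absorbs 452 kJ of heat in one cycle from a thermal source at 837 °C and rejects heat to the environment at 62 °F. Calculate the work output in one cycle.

T_H = 837 °C → 837 + 273.15 = 1110.15 K.
T_C = 62 °F → (62 − 32) × 5/9 = 16.67 °C = 289.82 K.
The Carnot efficiency is η = 1 − T_C/T_H = 1 − 289.82/1110.15 = 0.7389.
W = η·Q_H = 0.7389 × 452 = 334 kJ.

W ≈ 334 kJ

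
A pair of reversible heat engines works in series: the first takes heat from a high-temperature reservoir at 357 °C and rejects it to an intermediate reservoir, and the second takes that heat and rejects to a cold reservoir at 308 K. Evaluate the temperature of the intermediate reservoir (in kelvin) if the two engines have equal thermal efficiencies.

T_H = 357 °C → 357 + 273.15 = 630.15 K.
Equal efficiencies require 1 − T_m/T_H = 1 − T_C/T_m, i.e. T_m/T_H = T_C/T_m, so T_m = √(T_H·T_C) = √(630.15 × 308.00) = 440.6 K.

T_m ≈ 440.6 K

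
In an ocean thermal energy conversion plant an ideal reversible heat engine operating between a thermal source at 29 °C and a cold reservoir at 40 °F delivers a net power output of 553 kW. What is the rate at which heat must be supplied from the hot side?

T_H = 29 °C → 29 + 273.15 = 302.15 K.
T_C = 40 °F → (40 − 32) × 5/9 = 4.44 °C = 277.59 K.
The Carnot efficiency is η = 1 − T_C/T_H = 1 − 277.59/302.15 = 0.0813.
Q_H = W/η = 553/0.0813 = 6800 kW.

Q̇_H ≈ 6800 kW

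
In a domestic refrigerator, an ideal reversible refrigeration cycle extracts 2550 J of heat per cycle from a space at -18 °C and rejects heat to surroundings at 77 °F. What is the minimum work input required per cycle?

T_H = 77 °F → (77 − 32) × 5/9 = 25.00 °C = 298.15 K.
T_C = -18 °C → -18 + 273.15 = 255.15 K.
COP_R = T_C/(T_H − T_C) = 255.15/43.00 = 5.9337.
W = Q_C/COP_R = 2550/5.9337 = 430 J.

W_in ≈ 430 J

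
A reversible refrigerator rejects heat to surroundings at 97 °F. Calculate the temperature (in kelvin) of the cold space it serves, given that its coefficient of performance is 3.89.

T_C ≈ 246 K

T_H = 97 °F → (97 − 32) × 5/9 = 36.11 °C = 309.26 K.
COP_R = T_C/(T_H − T_C) ⇒ T_C = T_H·COP_R/(1 + COP_R) = 309.26 × 3.89/(1 + 3.89) = 246 K.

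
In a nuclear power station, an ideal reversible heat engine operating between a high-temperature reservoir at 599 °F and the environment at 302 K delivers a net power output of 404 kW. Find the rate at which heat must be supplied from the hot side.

Q̇_H ≈ 830 kW

T_H = 599 °F → (599 − 32) × 5/9 = 315.00 °C = 588.15 K.
For a reversible engine, η = 1 − T_C/T_H = 1 − 302.00/588.15 = 0.4865.
Q_H = W/η = 404/0.4865 = 830 kW.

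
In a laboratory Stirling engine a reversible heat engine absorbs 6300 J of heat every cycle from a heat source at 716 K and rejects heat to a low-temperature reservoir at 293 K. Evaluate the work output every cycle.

W ≈ 3720 J

The Carnot efficiency is η = 1 − T_C/T_H = 1 − 293.00/716.00 = 0.5908.
W = η·Q_H = 0.5908 × 6300 = 3720 J.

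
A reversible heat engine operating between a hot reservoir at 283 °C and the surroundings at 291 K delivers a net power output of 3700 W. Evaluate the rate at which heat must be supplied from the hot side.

Q̇_H ≈ 7760 W

T_H = 283 °C → 283 + 273.15 = 556.15 K.
For a reversible engine, η = 1 − T_C/T_H = 1 − 291.00/556.15 = 0.4768.
Q_H = W/η = 3700/0.4768 = 7760 W.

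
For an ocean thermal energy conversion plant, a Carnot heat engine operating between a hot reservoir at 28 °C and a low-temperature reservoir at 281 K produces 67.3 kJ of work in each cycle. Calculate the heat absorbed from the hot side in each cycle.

T_H = 28 °C → 28 + 273.15 = 301.15 K.
Since the cycle is reversible, η = 1 − T_C/T_H = 1 − 281.00/301.15 = 0.0669.
Q_H = W/η = 67.3/0.0669 = 1010 kJ.

Q_H ≈ 1010 kJ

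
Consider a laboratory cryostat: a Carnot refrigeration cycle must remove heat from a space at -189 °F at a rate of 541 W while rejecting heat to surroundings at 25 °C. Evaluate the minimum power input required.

Ẇ_in ≈ 532 W

T_H = 25 °C → 25 + 273.15 = 298.15 K.
T_C = -189 °F → (-189 − 32) × 5/9 = -122.78 °C = 150.37 K.
COP_R = T_C/(T_H − T_C) = 150.37/147.78 = 1.0176.
W = Q_C/COP_R = 541/1.0176 = 532 W.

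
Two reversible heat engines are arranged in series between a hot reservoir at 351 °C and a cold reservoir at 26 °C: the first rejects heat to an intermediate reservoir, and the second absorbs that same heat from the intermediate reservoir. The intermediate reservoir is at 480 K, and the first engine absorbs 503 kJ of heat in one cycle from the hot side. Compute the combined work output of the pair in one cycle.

T_H = 351 °C → 351 + 273.15 = 624.15 K.
T_C = 26 °C → 26 + 273.15 = 299.15 K.
Two reversible stages in series are equivalent to a single Carnot engine between T_H and T_C, so η_total = 1 − T_C/T_H = 1 − 299.15/624.15 = 0.5207.
W_total = η_total · Q_H = 0.5207 × 503 = 262 kJ.

W_total ≈ 262 kJ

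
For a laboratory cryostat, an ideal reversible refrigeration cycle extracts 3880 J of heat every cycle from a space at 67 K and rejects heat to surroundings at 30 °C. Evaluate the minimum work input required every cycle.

W_in ≈ 13680 J

T_H = 30 °C → 30 + 273.15 = 303.15 K.
The reversible coefficient of performance is COP_R = T_C/(T_H − T_C) = 67.00/236.15 = 0.2837.
W = Q_C/COP_R = 3880/0.2837 = 13680 J.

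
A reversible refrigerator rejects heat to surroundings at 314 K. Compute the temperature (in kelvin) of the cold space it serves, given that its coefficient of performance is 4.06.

COP_R = T_C/(T_H − T_C) ⇒ T_C = T_H·COP_R/(1 + COP_R) = 314.00 × 4.06/(1 + 4.06) = 252 K.

T_C ≈ 252 K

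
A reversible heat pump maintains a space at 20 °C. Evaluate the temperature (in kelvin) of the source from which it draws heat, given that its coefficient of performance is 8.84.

T_C ≈ 260 K

T_H = 20 °C → 20 + 273.15 = 293.15 K.
COP_HP = T_H/(T_H − T_C) ⇒ T_C = T_H·(COP_HP − 1)/COP_HP = 293.15 × (8.84 − 1)/8.84 = 260 K.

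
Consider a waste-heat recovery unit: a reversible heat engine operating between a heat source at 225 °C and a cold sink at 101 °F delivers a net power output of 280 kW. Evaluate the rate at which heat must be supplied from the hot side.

Q̇_H ≈ 747 kW

T_H = 225 °C → 225 + 273.15 = 498.15 K.
T_C = 101 °F → (101 − 32) × 5/9 = 38.33 °C = 311.48 K.
η_rev = 1 − T_C/T_H = 1 − 311.48/498.15 = 0.3747.
Q_H = W/η = 280/0.3747 = 747 kW.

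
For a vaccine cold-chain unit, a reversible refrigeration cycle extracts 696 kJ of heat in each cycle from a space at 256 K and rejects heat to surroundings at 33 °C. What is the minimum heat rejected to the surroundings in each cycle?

T_H = 33 °C → 33 + 273.15 = 306.15 K.
For a reversible cycle Q_H/Q_C = T_H/T_C, so Q_H = Q_C·T_H/T_C = 696 × 306.15/256.00 = 832.3 kJ.

Q_H ≈ 832.3 kJ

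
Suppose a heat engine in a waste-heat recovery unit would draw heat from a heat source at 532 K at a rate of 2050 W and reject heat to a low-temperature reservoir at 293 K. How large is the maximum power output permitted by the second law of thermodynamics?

Ẇ_max ≈ 921 W

No engine can exceed the Carnot limit: η_max = 1 − T_C/T_H = 1 − 293.00/532.00 = 0.4492.
W_max = η_max · Q_H = 0.4492 × 2050 = 921 W.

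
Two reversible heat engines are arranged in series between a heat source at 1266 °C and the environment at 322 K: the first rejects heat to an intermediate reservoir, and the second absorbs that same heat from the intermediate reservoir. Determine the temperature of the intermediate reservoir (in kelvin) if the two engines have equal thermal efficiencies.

T_H = 1266 °C → 1266 + 273.15 = 1539.15 K.
Equal efficiencies require 1 − T_m/T_H = 1 − T_C/T_m, i.e. T_m/T_H = T_C/T_m, so T_m = √(T_H·T_C) = √(1539.15 × 322.00) = 704 K.

T_m ≈ 704 K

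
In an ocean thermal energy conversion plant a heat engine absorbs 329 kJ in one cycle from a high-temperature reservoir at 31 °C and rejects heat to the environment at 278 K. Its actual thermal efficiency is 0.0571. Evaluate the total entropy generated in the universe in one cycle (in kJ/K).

ΔS_univ ≈ 0.0342 kJ/K

T_H = 31 °C → 31 + 273.15 = 304.15 K.
W = η·Q_H = 0.0571 × 329 = 18.79 kJ, so Q_C = Q_H − W = 310.2 kJ.
Entropy balance on the reservoirs: −Q_H/T_H = -1.082 kJ/K, +Q_C/T_C = 1.116 kJ/K.
ΔS_univ = −Q_H/T_H + Q_C/T_C = 0.0342 kJ/K (> 0, since η = 0.0571 < η_Carnot = 0.086).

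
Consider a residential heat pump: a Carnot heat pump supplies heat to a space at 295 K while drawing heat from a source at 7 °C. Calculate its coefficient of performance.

COP_HP ≈ 19.9

T_C = 7 °C → 7 + 273.15 = 280.15 K.
Reversible heating COP: COP_HP = T_H/(T_H − T_C) = 295.00/(295.00 − 280.15) = 19.9.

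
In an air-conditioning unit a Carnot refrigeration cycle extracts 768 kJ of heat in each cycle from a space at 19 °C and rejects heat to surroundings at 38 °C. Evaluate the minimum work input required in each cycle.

W_in ≈ 49.95 kJ

T_H = 38 °C → 38 + 273.15 = 311.15 K.
T_C = 19 °C → 19 + 273.15 = 292.15 K.
The reversible coefficient of performance is COP_R = T_C/(T_H − T_C) = 292.15/19.00 = 15.3763.
W = Q_C/COP_R = 768/15.3763 = 49.95 kJ.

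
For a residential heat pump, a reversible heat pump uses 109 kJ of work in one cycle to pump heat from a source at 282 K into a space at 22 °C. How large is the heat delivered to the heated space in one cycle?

Q_H ≈ 2450 kJ

T_H = 22 °C → 22 + 273.15 = 295.15 K.
COP_HP = T_H/(T_H − T_C) = 295.15/13.15 = 22.4449.
Q_H = COP_HP · W = 22.4449 × 109 = 2450 kJ.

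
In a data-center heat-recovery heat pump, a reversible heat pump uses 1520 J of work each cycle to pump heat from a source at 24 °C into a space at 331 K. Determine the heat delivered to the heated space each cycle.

Q_H ≈ 14860 J

T_C = 24 °C → 24 + 273.15 = 297.15 K.
Reversible heating COP: COP_HP = T_H/(T_H − T_C) = 331.00/33.85 = 9.7784.
Q_H = COP_HP · W = 9.7784 × 1520 = 14860 J.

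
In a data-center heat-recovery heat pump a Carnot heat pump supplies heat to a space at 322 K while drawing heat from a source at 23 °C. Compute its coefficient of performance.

COP_HP ≈ 12.46

T_C = 23 °C → 23 + 273.15 = 296.15 K.
For a reversible heat pump, COP_HP = T_H/(T_H − T_C) = 322.00/(322.00 − 296.15) = 12.46.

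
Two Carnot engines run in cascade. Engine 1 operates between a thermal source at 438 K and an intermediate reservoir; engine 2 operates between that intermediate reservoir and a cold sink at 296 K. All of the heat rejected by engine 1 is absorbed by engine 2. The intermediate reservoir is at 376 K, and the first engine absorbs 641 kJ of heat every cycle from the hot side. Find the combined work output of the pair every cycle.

Two reversible stages in series are equivalent to a single Carnot engine between T_H and T_C, so η_total = 1 − T_C/T_H = 1 − 296.00/438.00 = 0.3242.
W_total = η_total · Q_H = 0.3242 × 641 = 208 kJ.

W_total ≈ 208 kJ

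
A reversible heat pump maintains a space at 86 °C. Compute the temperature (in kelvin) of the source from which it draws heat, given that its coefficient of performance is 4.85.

T_H = 86 °C → 86 + 273.15 = 359.15 K.
COP_HP = T_H/(T_H − T_C) ⇒ T_C = T_H·(COP_HP − 1)/COP_HP = 359.15 × (4.85 − 1)/4.85 = 285 K.

T_C ≈ 285 K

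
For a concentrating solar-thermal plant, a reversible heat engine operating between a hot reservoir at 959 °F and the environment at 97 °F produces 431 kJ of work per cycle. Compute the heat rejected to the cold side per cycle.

T_H = 959 °F → (959 − 32) × 5/9 = 515.00 °C = 788.15 K.
T_C = 97 °F → (97 − 32) × 5/9 = 36.11 °C = 309.26 K.
For a reversible engine, η = 1 − T_C/T_H = 1 − 309.26/788.15 = 0.6076.
Since Q_C/Q_H = T_C/T_H and Q_H = W/η, Q_C = W·T_C/(T_H − T_C) = 431 × 309.26/478.89 = 278 kJ.

Q_C ≈ 278 kJ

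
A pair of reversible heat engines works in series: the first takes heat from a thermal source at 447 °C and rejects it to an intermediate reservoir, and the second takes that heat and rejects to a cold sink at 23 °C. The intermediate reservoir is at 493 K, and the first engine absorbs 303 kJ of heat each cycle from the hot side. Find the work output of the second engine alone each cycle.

T_H = 447 °C → 447 + 273.15 = 720.15 K.
T_C = 23 °C → 23 + 273.15 = 296.15 K.
Heat entering the second stage: Q_m = Q_H·(T_m/T_H) = 303 × 493.00/720.15 = 207 kJ.
Second-stage efficiency η₂ = 1 − T_C/T_m = 1 − 296.15/493.00 = 0.3993, so W₂ = η₂·Q_m = 82.8 kJ.

W₂ ≈ 82.8 kJ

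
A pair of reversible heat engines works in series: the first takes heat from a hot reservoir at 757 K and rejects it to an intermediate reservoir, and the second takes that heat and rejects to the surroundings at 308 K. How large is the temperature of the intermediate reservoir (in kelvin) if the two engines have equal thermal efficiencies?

T_m ≈ 482.9 K

Equal efficiencies require 1 − T_m/T_H = 1 − T_C/T_m, i.e. T_m/T_H = T_C/T_m, so T_m = √(T_H·T_C) = √(757.00 × 308.00) = 482.9 K.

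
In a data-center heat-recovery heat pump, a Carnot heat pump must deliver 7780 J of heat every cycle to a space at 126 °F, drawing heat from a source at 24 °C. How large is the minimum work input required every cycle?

T_H = 126 °F → (126 − 32) × 5/9 = 52.22 °C = 325.37 K.
T_C = 24 °C → 24 + 273.15 = 297.15 K.
The Carnot heat-pump COP is COP_HP = T_H/(T_H − T_C) = 325.37/28.22 = 11.5289.
W = Q_H/COP_HP = 7780/11.5289 = 675 J.

W_in ≈ 675 J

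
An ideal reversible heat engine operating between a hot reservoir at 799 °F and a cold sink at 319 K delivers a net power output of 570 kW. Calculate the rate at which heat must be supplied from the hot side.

T_H = 799 °F → (799 − 32) × 5/9 = 426.11 °C = 699.26 K.
For a reversible engine, η = 1 − T_C/T_H = 1 − 319.00/699.26 = 0.5438.
Q_H = W/η = 570/0.5438 = 1050 kW.

Q̇_H ≈ 1050 kW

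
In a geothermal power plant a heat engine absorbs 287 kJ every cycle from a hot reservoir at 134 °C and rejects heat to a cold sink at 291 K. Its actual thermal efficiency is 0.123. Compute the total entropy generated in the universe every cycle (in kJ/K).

T_H = 134 °C → 134 + 273.15 = 407.15 K.
W = η·Q_H = 0.123 × 287 = 35.30 kJ, so Q_C = Q_H − W = 251.7 kJ.
Reservoir entropy changes: ΔS_H = −Q_H/T_H = −287/407.15 = -0.7049 kJ/K and ΔS_C = +Q_C/T_C = 251.7/291.00 = 0.8649 kJ/K.
ΔS_univ = −Q_H/T_H + Q_C/T_C = 0.160 kJ/K (> 0, since η = 0.123 < η_Carnot = 0.285).

ΔS_univ ≈ 0.160 kJ/K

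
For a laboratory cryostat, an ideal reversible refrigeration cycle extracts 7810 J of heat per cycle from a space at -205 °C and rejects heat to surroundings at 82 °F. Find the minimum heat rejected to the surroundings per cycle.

T_H = 82 °F → (82 − 32) × 5/9 = 27.78 °C = 300.93 K.
T_C = -205 °C → -205 + 273.15 = 68.15 K.
For a reversible cycle Q_H/Q_C = T_H/T_C, so Q_H = Q_C·T_H/T_C = 7810 × 300.93/68.15 = 34500 J.

Q_H ≈ 34500 J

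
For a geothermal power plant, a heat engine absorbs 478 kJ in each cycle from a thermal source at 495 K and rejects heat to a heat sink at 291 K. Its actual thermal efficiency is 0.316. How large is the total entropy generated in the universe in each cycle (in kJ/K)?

W = η·Q_H = 0.316 × 478 = 151.0 kJ, so Q_C = Q_H − W = 327.0 kJ.
The hot reservoir loses entropy Q_H/T_H = 478/495.00 = 0.9657 kJ/K; the cold reservoir gains Q_C/T_C = 327.0/291.00 = 1.124 kJ/K.
ΔS_univ = −Q_H/T_H + Q_C/T_C = 0.158 kJ/K (> 0, since η = 0.316 < η_Carnot = 0.412).

ΔS_univ ≈ 0.158 kJ/K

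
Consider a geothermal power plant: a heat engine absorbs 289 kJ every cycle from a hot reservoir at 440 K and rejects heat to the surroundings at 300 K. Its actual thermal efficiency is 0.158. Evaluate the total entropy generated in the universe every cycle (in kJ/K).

ΔS_univ ≈ 0.1543 kJ/K

W = η·Q_H = 0.158 × 289 = 45.66 kJ, so Q_C = Q_H − W = 243.3 kJ.
Reservoir entropy changes: ΔS_H = −Q_H/T_H = −289/440.00 = -0.6568 kJ/K and ΔS_C = +Q_C/T_C = 243.3/300.00 = 0.8111 kJ/K.
ΔS_univ = −Q_H/T_H + Q_C/T_C = 0.1543 kJ/K (> 0, since η = 0.158 < η_Carnot = 0.318).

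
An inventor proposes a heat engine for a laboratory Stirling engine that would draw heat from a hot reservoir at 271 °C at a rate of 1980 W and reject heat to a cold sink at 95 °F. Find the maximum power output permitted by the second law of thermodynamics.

T_H = 271 °C → 271 + 273.15 = 544.15 K.
T_C = 95 °F → (95 − 32) × 5/9 = 35.00 °C = 308.15 K.
The upper bound on efficiency is η_max = 1 − T_C/T_H = 1 − 308.15/544.15 = 0.4337.
W_max = η_max · Q_H = 0.4337 × 1980 = 859 W.

Ẇ_max ≈ 859 W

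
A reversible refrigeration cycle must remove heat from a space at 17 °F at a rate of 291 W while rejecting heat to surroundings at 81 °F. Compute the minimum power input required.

T_H = 81 °F → (81 − 32) × 5/9 = 27.22 °C = 300.37 K.
T_C = 17 °F → (17 − 32) × 5/9 = -8.33 °C = 264.82 K.
The reversible coefficient of performance is COP_R = T_C/(T_H − T_C) = 264.82/35.56 = 7.4480.
W = Q_C/COP_R = 291/7.4480 = 39.07 W.

Ẇ_in ≈ 39.07 W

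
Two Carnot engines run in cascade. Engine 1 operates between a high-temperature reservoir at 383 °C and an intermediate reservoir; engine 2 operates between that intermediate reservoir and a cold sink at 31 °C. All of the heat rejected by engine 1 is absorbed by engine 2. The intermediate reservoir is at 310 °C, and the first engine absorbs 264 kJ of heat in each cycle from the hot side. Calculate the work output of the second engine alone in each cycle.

T_H = 383 °C → 383 + 273.15 = 656.15 K.
T_C = 31 °C → 31 + 273.15 = 304.15 K.
T_m = 310 °C → 310 + 273.15 = 583.15 K.
Heat entering the second stage: Q_m = Q_H·(T_m/T_H) = 264 × 583.15/656.15 = 234.6 kJ.
Second-stage efficiency η₂ = 1 − T_C/T_m = 1 − 304.15/583.15 = 0.4784, so W₂ = η₂·Q_m = 112.3 kJ.

W₂ ≈ 112.3 kJ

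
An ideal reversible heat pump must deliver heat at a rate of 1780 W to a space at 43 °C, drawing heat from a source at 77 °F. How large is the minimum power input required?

T_H = 43 °C → 43 + 273.15 = 316.15 K.
T_C = 77 °F → (77 − 32) × 5/9 = 25.00 °C = 298.15 K.
The Carnot heat-pump COP is COP_HP = T_H/(T_H − T_C) = 316.15/18.00 = 17.5639.
W = Q_H/COP_HP = 1780/17.5639 = 101 W.

Ẇ_in ≈ 101 W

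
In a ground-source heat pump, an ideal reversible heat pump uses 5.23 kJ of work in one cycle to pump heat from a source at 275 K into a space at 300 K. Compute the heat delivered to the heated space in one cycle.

For a reversible heat pump, COP_HP = T_H/(T_H − T_C) = 300.00/25.00 = 12.0000.
Q_H = COP_HP · W = 12.0000 × 5.23 = 62.8 kJ.

Q_H ≈ 62.8 kJ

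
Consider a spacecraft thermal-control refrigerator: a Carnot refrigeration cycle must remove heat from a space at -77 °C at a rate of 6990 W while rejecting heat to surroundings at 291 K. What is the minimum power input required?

T_C = -77 °C → -77 + 273.15 = 196.15 K.
The reversible coefficient of performance is COP_R = T_C/(T_H − T_C) = 196.15/94.85 = 2.0680.
W = Q_C/COP_R = 6990/2.0680 = 3380 W.

Ẇ_in ≈ 3380 W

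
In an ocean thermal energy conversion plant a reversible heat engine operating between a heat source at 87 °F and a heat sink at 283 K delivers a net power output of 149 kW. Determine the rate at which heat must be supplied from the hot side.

Q̇_H ≈ 2186 kW

T_H = 87 °F → (87 − 32) × 5/9 = 30.56 °C = 303.71 K.
For a reversible engine, η = 1 − T_C/T_H = 1 − 283.00/303.71 = 0.0682.
Q_H = W/η = 149/0.0682 = 2186 kW.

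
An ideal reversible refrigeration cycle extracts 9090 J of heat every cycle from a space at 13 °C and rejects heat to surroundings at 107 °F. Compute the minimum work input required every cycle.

T_H = 107 °F → (107 − 32) × 5/9 = 41.67 °C = 314.82 K.
T_C = 13 °C → 13 + 273.15 = 286.15 K.
COP_R = T_C/(T_H − T_C) = 286.15/28.67 = 9.9820.
W = Q_C/COP_R = 9090/9.9820 = 911 J.

W_in ≈ 911 J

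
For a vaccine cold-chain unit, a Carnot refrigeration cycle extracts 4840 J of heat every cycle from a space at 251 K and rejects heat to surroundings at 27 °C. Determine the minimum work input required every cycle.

T_H = 27 °C → 27 + 273.15 = 300.15 K.
COP_R = T_C/(T_H − T_C) = 251.00/49.15 = 5.1068.
W = Q_C/COP_R = 4840/5.1068 = 948 J.

W_in ≈ 948 J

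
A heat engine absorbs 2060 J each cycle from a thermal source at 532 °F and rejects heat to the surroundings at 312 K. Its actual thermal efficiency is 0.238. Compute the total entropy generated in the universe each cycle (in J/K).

ΔS_univ ≈ 1.29 J/K

T_H = 532 °F → (532 − 32) × 5/9 = 277.78 °C = 550.93 K.
W = η·Q_H = 0.238 × 2060 = 490.3 J, so Q_C = Q_H − W = 1570 J.
Reservoir entropy changes: ΔS_H = −Q_H/T_H = −2060/550.93 = -3.739 J/K and ΔS_C = +Q_C/T_C = 1570/312.00 = 5.031 J/K.
ΔS_univ = −Q_H/T_H + Q_C/T_C = 1.29 J/K (> 0, since η = 0.238 < η_Carnot = 0.434).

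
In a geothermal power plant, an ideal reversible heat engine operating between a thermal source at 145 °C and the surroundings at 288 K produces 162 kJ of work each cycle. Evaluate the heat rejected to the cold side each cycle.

Q_C ≈ 358 kJ

T_H = 145 °C → 145 + 273.15 = 418.15 K.
η_rev = 1 − T_C/T_H = 1 − 288.00/418.15 = 0.3113.
Since Q_C/Q_H = T_C/T_H and Q_H = W/η, Q_C = W·T_C/(T_H − T_C) = 162 × 288.00/130.15 = 358 kJ.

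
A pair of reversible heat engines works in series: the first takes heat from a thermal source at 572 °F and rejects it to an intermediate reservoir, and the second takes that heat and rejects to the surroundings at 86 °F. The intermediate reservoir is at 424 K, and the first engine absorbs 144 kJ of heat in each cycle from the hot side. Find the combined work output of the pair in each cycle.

W_total ≈ 67.8 kJ

T_H = 572 °F → (572 − 32) × 5/9 = 300.00 °C = 573.15 K.
T_C = 86 °F → (86 − 32) × 5/9 = 30.00 °C = 303.15 K.
Two reversible stages in series are equivalent to a single Carnot engine between T_H and T_C, so η_total = 1 − T_C/T_H = 1 − 303.15/573.15 = 0.4711.
W_total = η_total · Q_H = 0.4711 × 144 = 67.8 kJ.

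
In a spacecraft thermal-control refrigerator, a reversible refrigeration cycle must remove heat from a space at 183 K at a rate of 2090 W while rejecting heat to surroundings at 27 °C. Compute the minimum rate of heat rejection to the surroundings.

Q̇_H ≈ 3430 W

T_H = 27 °C → 27 + 273.15 = 300.15 K.
For a reversible cycle Q_H/Q_C = T_H/T_C, so Q_H = Q_C·T_H/T_C = 2090 × 300.15/183.00 = 3430 W.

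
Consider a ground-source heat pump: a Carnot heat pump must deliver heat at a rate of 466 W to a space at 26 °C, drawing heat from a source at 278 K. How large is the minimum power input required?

Ẇ_in ≈ 32.9 W

T_H = 26 °C → 26 + 273.15 = 299.15 K.
For a reversible heat pump, COP_HP = T_H/(T_H − T_C) = 299.15/21.15 = 14.1442.
W = Q_H/COP_HP = 466/14.1442 = 32.9 W.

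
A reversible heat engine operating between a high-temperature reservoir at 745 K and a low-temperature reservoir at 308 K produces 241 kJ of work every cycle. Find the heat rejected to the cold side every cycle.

Q_C ≈ 169.9 kJ

Since the cycle is reversible, η = 1 − T_C/T_H = 1 − 308.00/745.00 = 0.5866.
Since Q_C/Q_H = T_C/T_H and Q_H = W/η, Q_C = W·T_C/(T_H − T_C) = 241 × 308.00/437.00 = 169.9 kJ.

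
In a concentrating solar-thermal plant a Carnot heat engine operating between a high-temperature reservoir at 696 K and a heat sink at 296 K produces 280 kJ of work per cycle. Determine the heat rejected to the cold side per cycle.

Q_C ≈ 207 kJ

η_rev = 1 − T_C/T_H = 1 − 296.00/696.00 = 0.5747.
Since Q_C/Q_H = T_C/T_H and Q_H = W/η, Q_C = W·T_C/(T_H − T_C) = 280 × 296.00/400.00 = 207 kJ.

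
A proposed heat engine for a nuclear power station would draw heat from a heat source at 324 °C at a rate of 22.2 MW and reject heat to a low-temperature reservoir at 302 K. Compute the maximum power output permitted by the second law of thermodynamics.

T_H = 324 °C → 324 + 273.15 = 597.15 K.
No engine can exceed the Carnot limit: η_max = 1 − T_C/T_H = 1 − 302.00/597.15 = 0.4943.
W_max = η_max · Q_H = 0.4943 × 22.2 = 11.0 MW.

Ẇ_max ≈ 11.0 MW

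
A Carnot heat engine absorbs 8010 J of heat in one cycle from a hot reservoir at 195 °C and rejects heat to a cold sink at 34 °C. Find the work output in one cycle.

W ≈ 2750 J

T_H = 195 °C → 195 + 273.15 = 468.15 K.
T_C = 34 °C → 34 + 273.15 = 307.15 K.
For a reversible engine, η = 1 − T_C/T_H = 1 − 307.15/468.15 = 0.3439.
W = η·Q_H = 0.3439 × 8010 = 2750 J.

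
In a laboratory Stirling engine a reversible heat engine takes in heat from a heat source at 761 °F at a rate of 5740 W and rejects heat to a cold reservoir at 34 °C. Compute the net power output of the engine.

T_H = 761 °F → (761 − 32) × 5/9 = 405.00 °C = 678.15 K.
T_C = 34 °C → 34 + 273.15 = 307.15 K.
η_rev = 1 − T_C/T_H = 1 − 307.15/678.15 = 0.5471.
W = η·Q_H = 0.5471 × 5740 = 3140 W.

Ẇ ≈ 3140 W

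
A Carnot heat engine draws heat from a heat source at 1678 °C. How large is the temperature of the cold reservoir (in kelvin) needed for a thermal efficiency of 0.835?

T_H = 1678 °C → 1678 + 273.15 = 1951.15 K.
From η = 1 − T_C/T_H, T_C = T_H·(1 − η) = 1951.15 × (1 − 0.835) = 321.9 K.

T_C ≈ 321.9 K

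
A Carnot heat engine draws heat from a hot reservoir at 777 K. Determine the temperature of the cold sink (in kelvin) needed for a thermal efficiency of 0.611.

From η = 1 − T_C/T_H, T_C = T_H·(1 − η) = 777.00 × (1 − 0.611) = 302.3 K.

T_C ≈ 302.3 K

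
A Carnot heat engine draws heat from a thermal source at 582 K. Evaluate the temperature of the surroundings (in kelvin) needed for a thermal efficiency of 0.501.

From η = 1 − T_C/T_H, T_C = T_H·(1 − η) = 582.00 × (1 − 0.501) = 290 K.

T_C ≈ 290 K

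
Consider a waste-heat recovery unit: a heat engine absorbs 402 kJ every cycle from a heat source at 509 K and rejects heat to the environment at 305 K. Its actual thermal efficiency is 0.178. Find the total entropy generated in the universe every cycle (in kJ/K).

W = η·Q_H = 0.178 × 402 = 71.56 kJ, so Q_C = Q_H − W = 330.4 kJ.
Reservoir entropy changes: ΔS_H = −Q_H/T_H = −402/509.00 = -0.7898 kJ/K and ΔS_C = +Q_C/T_C = 330.4/305.00 = 1.083 kJ/K.
ΔS_univ = −Q_H/T_H + Q_C/T_C = 0.294 kJ/K (> 0, since η = 0.178 < η_Carnot = 0.401).

ΔS_univ ≈ 0.294 kJ/K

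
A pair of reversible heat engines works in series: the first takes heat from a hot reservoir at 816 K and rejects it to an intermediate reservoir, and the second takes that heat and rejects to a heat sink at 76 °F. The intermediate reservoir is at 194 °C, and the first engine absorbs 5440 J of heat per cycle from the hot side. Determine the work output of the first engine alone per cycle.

W₁ ≈ 2330 J

T_C = 76 °F → (76 − 32) × 5/9 = 24.44 °C = 297.59 K.
T_m = 194 °C → 194 + 273.15 = 467.15 K.
First-stage efficiency η₁ = 1 − T_m/T_H = 1 − 467.15/816.00 = 0.4275.
W₁ = η₁·Q_H = 0.4275 × 5440 = 2330 J.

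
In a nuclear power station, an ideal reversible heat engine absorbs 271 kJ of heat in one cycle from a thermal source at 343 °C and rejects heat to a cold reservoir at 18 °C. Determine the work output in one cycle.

W ≈ 142.9 kJ

T_H = 343 °C → 343 + 273.15 = 616.15 K.
T_C = 18 °C → 18 + 273.15 = 291.15 K.
The Carnot efficiency is η = 1 − T_C/T_H = 1 − 291.15/616.15 = 0.5275.
W = η·Q_H = 0.5275 × 271 = 142.9 kJ.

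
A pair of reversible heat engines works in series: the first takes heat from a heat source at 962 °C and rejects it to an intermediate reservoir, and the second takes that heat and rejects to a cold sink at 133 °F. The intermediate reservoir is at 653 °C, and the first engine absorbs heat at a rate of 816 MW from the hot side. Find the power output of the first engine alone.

Ẇ₁ ≈ 204 MW

T_H = 962 °C → 962 + 273.15 = 1235.15 K.
T_C = 133 °F → (133 − 32) × 5/9 = 56.11 °C = 329.26 K.
T_m = 653 °C → 653 + 273.15 = 926.15 K.
First-stage efficiency η₁ = 1 − T_m/T_H = 1 − 926.15/1235.15 = 0.2502.
W₁ = η₁·Q_H = 0.2502 × 816 = 204 MW.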